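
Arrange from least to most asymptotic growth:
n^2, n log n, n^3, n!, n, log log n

Ordered by growth rate: log log n < n < n log n < n^2 < n^3 < n!.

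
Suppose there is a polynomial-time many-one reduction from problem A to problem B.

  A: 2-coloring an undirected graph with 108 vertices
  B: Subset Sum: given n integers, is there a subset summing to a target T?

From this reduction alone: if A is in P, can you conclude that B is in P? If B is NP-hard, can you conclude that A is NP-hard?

A poly-time reduction A <=_p B transfers tractability DOWN (B easy => A easy) and hardness UP (A hard => B hard), not the reverse.
From A in P, the reduction alone does NOT give B in P: any problem in P trivially reduces to SAT, yet SAT is not known to be in P.
From B NP-hard, the reduction alone does NOT give A NP-hard: again, easy problems reduce to hard ones.
(Here in fact A is P and B is NP-complete.)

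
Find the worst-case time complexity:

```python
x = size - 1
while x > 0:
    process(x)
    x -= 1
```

Time complexity: O(n).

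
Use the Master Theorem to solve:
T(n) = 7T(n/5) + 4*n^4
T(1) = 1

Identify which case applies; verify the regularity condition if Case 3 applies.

a=7, b=5, f(n)=4*n^4.
log_5(7) = 1.209 < 4.
f(n) = Omega(n^(1.209+epsilon)) for some epsilon > 0, so Case 3 is the candidate.
Regularity: a*f(n/b) = 7*4*(n/5)^4 = (7/625)*4*n^4 <= c*f(n) with c = 7/625 < 1. Satisfied.
Case 3: T(n) = Theta(n^4).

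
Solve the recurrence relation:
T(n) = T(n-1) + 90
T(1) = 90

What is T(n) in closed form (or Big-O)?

Unrolling: T(n) = T(n-1) + 90 = T(n-2) + 2*90 = ... = T(1) + (n-1)*90 = 90 + (n-1)*90 = 90n.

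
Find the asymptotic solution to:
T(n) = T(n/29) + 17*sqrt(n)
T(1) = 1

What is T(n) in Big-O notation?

Each level contributes sqrt(n/29^k). Geometric series with ratio 1/sqrt(29) < 1 sums to O(sqrt(n)).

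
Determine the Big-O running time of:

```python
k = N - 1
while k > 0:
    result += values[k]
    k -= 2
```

Time complexity: O(n).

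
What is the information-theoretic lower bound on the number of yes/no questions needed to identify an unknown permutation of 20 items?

There are 20! = 2432902008176640000 permutations. Each yes/no question gives at most 1 bit, so at least ceil(log_2(2432902008176640000)) = 62 questions are needed.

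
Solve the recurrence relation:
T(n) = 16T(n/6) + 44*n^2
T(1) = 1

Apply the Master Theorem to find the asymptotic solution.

a=16, b=6, f(n)=44*n^2. log_6(16) = 1.547 < 2. Case 3: T(n) = O(n^2).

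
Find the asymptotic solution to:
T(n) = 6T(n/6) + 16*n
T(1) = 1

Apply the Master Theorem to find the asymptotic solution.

a=6, b=6, f(n)=16*n. log_6(6) = 1. Case 2: T(n) = O(n log n).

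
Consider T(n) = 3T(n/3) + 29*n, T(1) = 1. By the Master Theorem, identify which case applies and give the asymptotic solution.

a=3, b=3, f(n)=29*n.
log_3(3) = 1, so n^(log_b(a)) = n.
f(n) = Theta(n), so Case 2 applies.
T(n) = Theta(n log n).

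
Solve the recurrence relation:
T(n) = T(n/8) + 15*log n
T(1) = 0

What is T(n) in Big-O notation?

Each of the log_8(n) levels adds O(log n). T(n) = O(log^2 n).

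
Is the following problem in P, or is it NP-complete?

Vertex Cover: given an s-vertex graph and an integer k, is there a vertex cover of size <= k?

This problem is NP-complete: one of Karp's 21 NP-complete problems (with k part of the input; for any fixed constant k it is in P).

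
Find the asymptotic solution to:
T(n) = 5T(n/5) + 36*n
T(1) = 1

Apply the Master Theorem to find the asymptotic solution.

a=5, b=5, f(n)=36*n. log_5(5) = 1. Case 2: T(n) = O(n log n).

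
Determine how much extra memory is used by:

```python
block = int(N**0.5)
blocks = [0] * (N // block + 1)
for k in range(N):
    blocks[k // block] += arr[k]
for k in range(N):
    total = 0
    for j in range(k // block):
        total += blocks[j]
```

Space complexity: O(sqrt(n)).
Storage scales with sqrt(n).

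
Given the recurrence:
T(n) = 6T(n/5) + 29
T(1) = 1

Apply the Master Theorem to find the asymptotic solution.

a=6, b=5, f(n)=29. log_5(6) = 1.113. Case 1 of Master Theorem: T(n) = O(n^1.113).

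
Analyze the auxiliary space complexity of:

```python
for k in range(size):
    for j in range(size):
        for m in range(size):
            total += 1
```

Space complexity: O(1).
Only a constant amount of auxiliary storage is used; nothing grows with n.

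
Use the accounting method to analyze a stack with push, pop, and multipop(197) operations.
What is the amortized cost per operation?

Assign 2 credits per push (1 for the push, 1 saved for a future pop). Each pop or element popped by multipop(197) uses 1 saved credit. Total credits never go negative, so amortized cost is O(1).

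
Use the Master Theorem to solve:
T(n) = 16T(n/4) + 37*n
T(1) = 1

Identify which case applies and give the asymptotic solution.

a=16, b=4, f(n)=37*n.
log_4(16) = 2 > 1.
Since f(n) = O(n^1) is polynomially smaller than n^2, Case 1 applies.
T(n) = Theta(n^2).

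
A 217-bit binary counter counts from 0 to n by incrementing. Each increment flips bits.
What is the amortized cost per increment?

Bit i flips every 2^i increments. Total flips over n increments: sum_{i=0}^{217} n/2^i < 2n. Amortized cost: 2n/n = O(1).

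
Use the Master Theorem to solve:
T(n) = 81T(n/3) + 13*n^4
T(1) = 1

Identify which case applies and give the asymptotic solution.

a=81, b=3, f(n)=13*n^4.
log_3(81) = 4, so n^(log_b(a)) = n^4.
f(n) = Theta(n^4), so Case 2 applies.
T(n) = Theta(n^4 log n).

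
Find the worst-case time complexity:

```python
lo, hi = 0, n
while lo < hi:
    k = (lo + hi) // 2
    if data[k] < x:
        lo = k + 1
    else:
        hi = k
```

Time complexity: O(log n).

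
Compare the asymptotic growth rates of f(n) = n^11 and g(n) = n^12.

g(n) = n^12 grows faster: n^12/n^11 = n^1 -> infinity.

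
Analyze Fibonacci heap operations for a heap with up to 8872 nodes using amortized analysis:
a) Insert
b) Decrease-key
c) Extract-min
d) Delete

Fibonacci heaps use lazy consolidation. Potential function Phi = t + 2m (t = number of trees, m = marked nodes).
- Insert: O(1) actual, Delta Phi = +1 (one new tree) => O(1) amortized.
- Decrease-key: with c cascading cuts, actual cost is O(c); Delta Phi <= c - 2(c-1) + 2 = 4 - c (c new trees; >= c-1 marks cleared; <= 1 new mark). Amortized O(c) + (4 - c) = O(1).
- Extract-min: O(D(n) + t) actual; consolidation drops t to <= D(n)+1, so Delta Phi pays for the t term. D(n) = O(log n) for n = 8872 => O(log n) amortized.
- Delete: decrease-key to -inf then extract-min = O(log n).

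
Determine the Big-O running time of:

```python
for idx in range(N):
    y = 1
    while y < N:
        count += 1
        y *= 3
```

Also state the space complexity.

Time complexity: O(n log n).
Space complexity: O(1).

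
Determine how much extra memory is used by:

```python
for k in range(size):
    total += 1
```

Space complexity: O(1).
Only a constant amount of auxiliary storage is used; nothing grows with n.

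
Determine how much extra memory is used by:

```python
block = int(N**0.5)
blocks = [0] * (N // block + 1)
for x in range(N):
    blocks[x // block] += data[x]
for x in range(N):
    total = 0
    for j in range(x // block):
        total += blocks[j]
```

Space complexity: O(sqrt(n)).
Storage scales with sqrt(n).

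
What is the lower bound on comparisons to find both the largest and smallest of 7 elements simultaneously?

Pair elements first (floor(7/2) comparisons), then find max among winners and min among losers. Total: ceil(3*7/2) - 2 = 9 comparisons.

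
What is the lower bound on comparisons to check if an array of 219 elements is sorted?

To verify 219 elements are sorted, we must compare each consecutive pair. Skipping any pair allows an adversary to swap them. Therefore 218 comparisons are necessary and sufficient.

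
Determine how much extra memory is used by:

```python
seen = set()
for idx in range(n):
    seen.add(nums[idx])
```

Space complexity: O(n).
Auxiliary storage grows linearly with the input size n in the worst case.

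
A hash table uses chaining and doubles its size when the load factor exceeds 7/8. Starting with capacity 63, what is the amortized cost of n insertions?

Rehashing occurs when load exceeds 7/8. Total rehash cost is geometric series summing to O(n). Each insertion itself is O(1). Amortized: O(1).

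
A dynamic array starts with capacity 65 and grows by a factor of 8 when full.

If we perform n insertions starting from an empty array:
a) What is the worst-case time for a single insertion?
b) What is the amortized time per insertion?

(a) Worst-case single insertion: O(n) -- when the array is full at capacity c, the resize copies all c elements, and c can be Theta(n).
(b) Resizes happen at sizes 65, 520, 4160, ... Total copy cost for n insertions: 65 + 520 + ... = O(n) (geometric series with ratio 1/8). Amortized cost per insertion: O(n)/n = O(1).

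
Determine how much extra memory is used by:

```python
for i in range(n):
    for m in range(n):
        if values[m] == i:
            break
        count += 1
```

Space complexity: O(1).
Only a constant amount of auxiliary storage is used; nothing grows with n.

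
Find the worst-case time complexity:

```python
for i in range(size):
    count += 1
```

Time complexity: O(n).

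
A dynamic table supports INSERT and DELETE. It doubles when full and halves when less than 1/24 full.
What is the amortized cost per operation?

Using potential function Phi = |2*num_items - table_size| when load > 1/2, and Phi = table_size/2 - num_items otherwise. The gap of 1/24 vs 1/2 for shrinking prevents thrashing. Both insert and delete have O(1) amortized cost.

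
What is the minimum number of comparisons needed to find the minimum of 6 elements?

Finding the minimum requires 5 comparisons, identical reasoning to finding the maximum. Each comparison eliminates one candidate.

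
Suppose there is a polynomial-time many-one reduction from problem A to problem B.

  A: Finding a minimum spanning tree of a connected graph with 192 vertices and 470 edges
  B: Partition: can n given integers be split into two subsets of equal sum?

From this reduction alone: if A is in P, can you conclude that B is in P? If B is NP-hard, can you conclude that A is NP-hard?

A poly-time reduction A <=_p B transfers tractability DOWN (B easy => A easy) and hardness UP (A hard => B hard), not the reverse.
From A in P, the reduction alone does NOT give B in P: any problem in P trivially reduces to SAT, yet SAT is not known to be in P.
From B NP-hard, the reduction alone does NOT give A NP-hard: again, easy problems reduce to hard ones.
(Here in fact A is P and B is NP-complete.)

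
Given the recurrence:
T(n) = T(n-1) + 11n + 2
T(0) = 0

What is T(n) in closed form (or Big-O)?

Dominant term in sum is 11*sum(i, i=1..n) = 11*n*(n+1)/2 = O(n^2).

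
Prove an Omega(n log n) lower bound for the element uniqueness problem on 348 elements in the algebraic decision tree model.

In the algebraic decision tree model, element uniqueness on 348 elements is equivalent to determining which cell of an arrangement of C(348,2) = 60378 hyperplanes x_i = x_j contains the input point. Ben-Or's theorem shows this requires Omega(n log n).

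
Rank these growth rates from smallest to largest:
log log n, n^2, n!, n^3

Ordered by growth rate: log log n < n^2 < n^3 < n!.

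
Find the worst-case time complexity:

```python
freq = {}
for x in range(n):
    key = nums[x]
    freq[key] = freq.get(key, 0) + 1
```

Time complexity: O(n).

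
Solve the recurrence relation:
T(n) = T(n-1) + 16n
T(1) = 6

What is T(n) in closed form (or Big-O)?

Unrolling: T(n) = 6 + 16*(2 + 3 + ... + n) = 6 + 16*(n(n+1)/2 - 1) = O(n^2).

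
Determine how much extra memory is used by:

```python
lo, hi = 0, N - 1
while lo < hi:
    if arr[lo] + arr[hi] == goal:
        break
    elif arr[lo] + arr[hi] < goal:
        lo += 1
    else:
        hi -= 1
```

Space complexity: O(1).
Only a constant amount of auxiliary storage is used; nothing grows with n.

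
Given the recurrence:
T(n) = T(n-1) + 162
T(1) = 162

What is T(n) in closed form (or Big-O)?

Unrolling: T(n) = T(n-1) + 162 = T(n-2) + 2*162 = ... = T(1) + (n-1)*162 = 162 + (n-1)*162 = 162n.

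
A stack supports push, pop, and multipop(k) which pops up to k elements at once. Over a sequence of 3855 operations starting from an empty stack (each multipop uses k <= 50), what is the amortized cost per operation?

Each element is pushed exactly once and popped at most once (whether by pop or as part of a multipop). So the total number of individual pops over the whole sequence is at most the number of pushes, which is at most 3855. Total work <= 2 * 3855, hence O(1) amortized per operation.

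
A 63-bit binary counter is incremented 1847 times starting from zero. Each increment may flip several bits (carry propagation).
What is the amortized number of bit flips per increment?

Bit i flips on every 2^i-th increment, so over 1847 increments bit i flips floor(1847/2^i) times. Summing over i: total flips < 2 * 1847. Amortized: < 2 = O(1) per increment.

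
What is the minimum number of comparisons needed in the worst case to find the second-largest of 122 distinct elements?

Lower bound: finding the max needs 122-1 comparisons. By the adversary weight-doubling argument, the max must personally win >= ceil(log_2(122)) = 7 comparisons; the 2nd-largest is among those 7 losers, needing 7-1 more comparisons. Total >= 122-1 + 7-1 = 127. A balanced knockout tournament achieves this.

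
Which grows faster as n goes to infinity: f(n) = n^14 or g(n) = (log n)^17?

f(n) = n^14 grows faster: any positive polynomial dominates any polylog.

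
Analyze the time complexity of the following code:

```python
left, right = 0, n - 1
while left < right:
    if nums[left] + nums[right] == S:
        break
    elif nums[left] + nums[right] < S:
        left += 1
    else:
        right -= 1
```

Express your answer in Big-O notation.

Time complexity: O(n).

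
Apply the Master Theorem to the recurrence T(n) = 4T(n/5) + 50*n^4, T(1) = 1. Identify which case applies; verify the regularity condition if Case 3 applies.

a=4, b=5, f(n)=50*n^4.
log_5(4) = 0.8614 < 4.
f(n) = Omega(n^(0.8614+epsilon)) for some epsilon > 0, so Case 3 is the candidate.
Regularity: a*f(n/b) = 4*50*(n/5)^4 = (4/625)*50*n^4 <= c*f(n) with c = 4/625 < 1. Satisfied.
Case 3: T(n) = Theta(n^4).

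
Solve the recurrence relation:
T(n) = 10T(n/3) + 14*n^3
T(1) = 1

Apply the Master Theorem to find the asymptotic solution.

a=10, b=3, f(n)=14*n^3. log_3(10) = 2.096 < 3. Case 3: T(n) = O(n^3).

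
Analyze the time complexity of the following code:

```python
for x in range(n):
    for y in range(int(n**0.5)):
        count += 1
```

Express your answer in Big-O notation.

Time complexity: O(n * sqrt(n)).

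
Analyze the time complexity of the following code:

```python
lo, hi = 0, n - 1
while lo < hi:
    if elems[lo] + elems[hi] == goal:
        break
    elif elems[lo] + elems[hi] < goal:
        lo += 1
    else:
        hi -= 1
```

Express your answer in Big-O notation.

Time complexity: O(n).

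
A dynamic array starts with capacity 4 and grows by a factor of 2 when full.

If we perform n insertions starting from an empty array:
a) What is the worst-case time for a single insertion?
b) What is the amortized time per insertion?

(a) Worst-case single insertion: O(n) -- when the array is full at capacity c, the resize copies all c elements, and c can be Theta(n).
(b) Resizes happen at sizes 4, 8, 16, ... Total copy cost for n insertions: 4 + 8 + ... = O(n) (geometric series with ratio 1/2). Amortized cost per insertion: O(n)/n = O(1).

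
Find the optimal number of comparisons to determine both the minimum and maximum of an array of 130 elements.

Naive approach: 258 comparisons (129 for max + 129 for min).
Optimal: Compare elements in pairs first (floor(n/2) = 65 comparisons), then find max among winners and min among losers (64 comparisons each).
Total: ceil(3n/2) - 2 = 193 comparisons. An adversary argument shows this is also a lower bound.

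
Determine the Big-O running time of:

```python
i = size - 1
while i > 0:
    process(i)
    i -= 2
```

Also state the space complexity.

Time complexity: O(n).
Space complexity: O(1).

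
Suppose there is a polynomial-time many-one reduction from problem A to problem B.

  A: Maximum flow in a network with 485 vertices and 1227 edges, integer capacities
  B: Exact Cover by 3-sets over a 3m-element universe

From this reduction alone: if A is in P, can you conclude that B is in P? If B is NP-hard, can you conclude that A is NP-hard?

A poly-time reduction A <=_p B transfers tractability DOWN (B easy => A easy) and hardness UP (A hard => B hard), not the reverse.
From A in P, the reduction alone does NOT give B in P: any problem in P trivially reduces to SAT, yet SAT is not known to be in P.
From B NP-hard, the reduction alone does NOT give A NP-hard: again, easy problems reduce to hard ones.
(Here in fact A is P and B is NP-complete.)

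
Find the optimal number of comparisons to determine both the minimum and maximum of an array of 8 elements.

Naive approach: 14 comparisons (7 for max + 7 for min).
Optimal: Compare elements in pairs first (floor(n/2) = 4 comparisons), then find max among winners and min among losers (3 comparisons each).
Total: ceil(3n/2) - 2 = 10 comparisons. An adversary argument shows this is also a lower bound.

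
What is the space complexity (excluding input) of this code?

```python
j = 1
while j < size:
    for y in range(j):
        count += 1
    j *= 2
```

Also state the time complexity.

Space complexity: O(1).
Only a constant amount of auxiliary storage is used; nothing grows with n.
Time complexity: O(n).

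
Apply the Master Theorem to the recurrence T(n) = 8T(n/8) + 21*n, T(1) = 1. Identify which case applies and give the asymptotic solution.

a=8, b=8, f(n)=21*n.
log_8(8) = 1, so n^(log_b(a)) = n.
f(n) = Theta(n), so Case 2 applies.
T(n) = Theta(n log n).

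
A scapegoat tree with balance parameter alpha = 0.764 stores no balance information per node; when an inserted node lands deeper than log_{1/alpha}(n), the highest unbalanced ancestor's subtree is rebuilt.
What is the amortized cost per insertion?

Search/insert path is O(log n). A rebuild of a subtree of size s costs O(s), but with alpha = 0.764 at least Omega(s) insertions must have occurred in that subtree since its last rebuild. Charging O(1) of the rebuild to each such insertion gives O(log n) amortized.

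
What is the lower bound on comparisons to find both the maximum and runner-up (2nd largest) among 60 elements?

Lower bound: finding the max needs 60-1 comparisons. By an adversary weight-doubling argument, the maximum element must personally win at least ceil(log_2(60)) = 6 comparisons in any correct algorithm. The 2nd largest is among those 6 direct losers, and distinguishing it requires 6-1 more comparisons. Total >= 60-1 + 6-1 = 64. A balanced tournament achieves this bound exactly.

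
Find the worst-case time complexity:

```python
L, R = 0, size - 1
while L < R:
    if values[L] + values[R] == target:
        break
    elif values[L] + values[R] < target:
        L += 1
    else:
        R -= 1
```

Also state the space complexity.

Time complexity: O(n).
Space complexity: O(1).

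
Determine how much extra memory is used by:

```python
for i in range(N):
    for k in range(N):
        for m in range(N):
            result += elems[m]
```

Space complexity: O(1).
Only a constant amount of auxiliary storage is used; nothing grows with n.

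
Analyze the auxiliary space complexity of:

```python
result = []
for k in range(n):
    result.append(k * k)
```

Space complexity: O(n).
Auxiliary storage grows linearly with the input size n in the worst case.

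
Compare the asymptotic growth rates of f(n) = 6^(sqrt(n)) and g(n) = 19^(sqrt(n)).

g(n) = 19^(sqrt(n)) grows faster: ratio is (19/6)^(sqrt(n)) -> infinity since 19/6 > 1.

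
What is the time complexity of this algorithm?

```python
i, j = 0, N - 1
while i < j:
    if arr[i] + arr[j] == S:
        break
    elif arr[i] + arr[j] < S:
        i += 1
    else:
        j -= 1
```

Time complexity: O(n).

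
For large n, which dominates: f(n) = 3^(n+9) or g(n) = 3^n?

f(n) = 3^(n+9) and g(n) = 3^n are Theta of each other: 3^(n+9) = 3^9 * 3^n = Theta(3^n).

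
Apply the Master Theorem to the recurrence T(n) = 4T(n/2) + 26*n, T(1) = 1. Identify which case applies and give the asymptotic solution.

a=4, b=2, f(n)=26*n.
log_2(4) = 2 > 1.
Since f(n) = O(n^1) is polynomially smaller than n^2, Case 1 applies.
T(n) = Theta(n^2).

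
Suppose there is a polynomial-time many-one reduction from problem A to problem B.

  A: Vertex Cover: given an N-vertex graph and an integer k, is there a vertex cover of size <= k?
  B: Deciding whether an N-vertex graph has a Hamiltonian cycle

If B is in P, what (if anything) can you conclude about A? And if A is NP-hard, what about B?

A poly-time reduction A <=_p B means any A-instance can be transformed to a B-instance in poly time.
If B is in P: compose the reduction with B's poly-time algorithm to solve A in poly time, so A is in P.
If A is NP-hard: every NP problem reduces to A, which reduces to B; composing reductions, every NP problem reduces to B, so B is NP-hard.
(Here in fact A is NP-complete and B is NP-complete.)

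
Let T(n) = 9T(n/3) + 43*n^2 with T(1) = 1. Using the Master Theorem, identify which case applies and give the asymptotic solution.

a=9, b=3, f(n)=43*n^2.
log_3(9) = 2, so n^(log_b(a)) = n^2.
f(n) = Theta(n^2), so Case 2 applies.
T(n) = Theta(n^2 log n).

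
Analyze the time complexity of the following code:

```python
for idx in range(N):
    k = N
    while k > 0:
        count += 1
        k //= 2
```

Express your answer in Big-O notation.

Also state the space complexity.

Time complexity: O(n log n).
Space complexity: O(1).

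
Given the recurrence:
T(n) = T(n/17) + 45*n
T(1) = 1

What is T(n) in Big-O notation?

Geometric series: 45*n*(1 + 1/17 + 1/17^2 + ...) = O(n). T(n) = O(n).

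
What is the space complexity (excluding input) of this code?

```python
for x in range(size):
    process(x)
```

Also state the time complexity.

Space complexity: O(1).
Only a constant amount of auxiliary storage is used; nothing grows with n.
Time complexity: O(n).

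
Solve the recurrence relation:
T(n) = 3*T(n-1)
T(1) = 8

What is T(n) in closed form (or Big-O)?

Each step multiplies by 3. T(n) = T(1)*3^(n-1) = 8*3^(n-1).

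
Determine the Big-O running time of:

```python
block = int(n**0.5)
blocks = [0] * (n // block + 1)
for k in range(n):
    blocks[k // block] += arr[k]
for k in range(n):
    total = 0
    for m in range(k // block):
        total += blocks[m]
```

Time complexity: O(n * sqrt(n)).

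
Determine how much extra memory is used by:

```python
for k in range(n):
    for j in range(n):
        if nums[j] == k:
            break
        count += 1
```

Space complexity: O(1).
Only a constant amount of auxiliary storage is used; nothing grows with n.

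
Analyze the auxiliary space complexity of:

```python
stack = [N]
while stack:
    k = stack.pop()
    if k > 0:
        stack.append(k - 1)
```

Space complexity: O(1).
Only a constant amount of auxiliary storage is used; nothing grows with n.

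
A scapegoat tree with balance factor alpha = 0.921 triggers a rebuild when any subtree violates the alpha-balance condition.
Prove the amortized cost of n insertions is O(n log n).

Define potential Phi = c * sum of |size(left(v)) - size(right(v))| over all nodes. An insertion at depth d costs O(d) = O(log n) and increases Phi by O(log n). When a rebuild of subtree of size s occurs, it costs O(s) but reduces Phi by Omega(s). With alpha = 0.921, between rebuilds Omega(s) insertions must occur. Amortized cost per insertion: O(log n).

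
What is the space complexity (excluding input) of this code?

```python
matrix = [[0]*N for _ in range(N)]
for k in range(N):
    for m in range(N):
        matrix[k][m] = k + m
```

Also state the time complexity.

Space complexity: O(n^2).
A 2D structure of size n x n is allocated.
Time complexity: O(n^2).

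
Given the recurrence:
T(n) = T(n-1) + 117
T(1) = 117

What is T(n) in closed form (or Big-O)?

Unrolling: T(n) = T(n-1) + 117 = T(n-2) + 2*117 = ... = T(1) + (n-1)*117 = 117 + (n-1)*117 = 117n.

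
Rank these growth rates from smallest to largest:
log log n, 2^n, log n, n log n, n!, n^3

Ordered by growth rate: log log n < log n < n log n < n^3 < 2^n < n!.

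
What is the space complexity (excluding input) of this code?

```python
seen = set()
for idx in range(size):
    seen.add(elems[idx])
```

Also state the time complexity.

Space complexity: O(n).
Auxiliary storage grows linearly with the input size n in the worst case.
Time complexity: O(n).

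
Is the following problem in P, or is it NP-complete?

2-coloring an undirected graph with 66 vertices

This problem is in P: 2-coloring is bipartiteness testing via BFS, O(V+E).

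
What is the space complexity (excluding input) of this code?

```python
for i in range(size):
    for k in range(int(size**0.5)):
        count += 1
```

Space complexity: O(1).
Only a constant amount of auxiliary storage is used; nothing grows with n.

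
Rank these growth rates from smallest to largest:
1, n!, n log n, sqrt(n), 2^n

Ordered by growth rate: 1 < sqrt(n) < n log n < 2^n < n!.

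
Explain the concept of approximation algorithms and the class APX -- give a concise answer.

An approximation algorithm finds solutions within a guaranteed factor of optimal in polynomial time. APX is the class of optimization problems with constant-factor polynomial-time approximation algorithms. Vertex Cover is in APX (2-approximation). Unless P = NP, TSP has no constant-factor approximation, but Metric TSP has a 3/2-approximation.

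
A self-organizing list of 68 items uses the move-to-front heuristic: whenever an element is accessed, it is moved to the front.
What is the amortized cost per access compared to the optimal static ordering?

With potential Phi = number of inversions between the MTF list and the optimal static list (at most C(68,2)), each access has amortized cost at most 2 * (cost under optimal static ordering). This is the move-to-front 2-competitiveness result.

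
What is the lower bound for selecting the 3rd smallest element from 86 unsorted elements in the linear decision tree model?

Selecting the 3rd smallest of 86 elements requires Omega(n) comparisons. Every element must be compared at least once. The BFPRT algorithm achieves O(n), making this tight.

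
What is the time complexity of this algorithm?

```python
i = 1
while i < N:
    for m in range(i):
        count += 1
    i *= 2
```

Time complexity: O(n).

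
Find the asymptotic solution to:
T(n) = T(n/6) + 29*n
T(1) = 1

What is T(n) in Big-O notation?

Geometric series: 29*n*(1 + 1/6 + 1/6^2 + ...) = O(n). T(n) = O(n).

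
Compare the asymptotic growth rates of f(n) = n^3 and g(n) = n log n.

f(n) = n^3 grows faster: n^3 / (n log n) = n^2/log n -> infinity.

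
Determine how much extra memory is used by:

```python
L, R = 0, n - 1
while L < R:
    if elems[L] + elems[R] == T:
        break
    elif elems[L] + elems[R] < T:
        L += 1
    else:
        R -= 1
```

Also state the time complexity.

Space complexity: O(1).
Only a constant amount of auxiliary storage is used; nothing grows with n.
Time complexity: O(n).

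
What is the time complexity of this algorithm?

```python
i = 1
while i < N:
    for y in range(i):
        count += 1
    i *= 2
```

Time complexity: O(n).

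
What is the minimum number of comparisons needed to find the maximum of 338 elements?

Finding the maximum requires 337 comparisons. Each comparison eliminates exactly one candidate. With 338 candidates, we need 337 eliminations.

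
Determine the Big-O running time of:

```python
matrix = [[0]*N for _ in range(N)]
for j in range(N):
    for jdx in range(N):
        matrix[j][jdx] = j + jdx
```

Time complexity: O(n^2).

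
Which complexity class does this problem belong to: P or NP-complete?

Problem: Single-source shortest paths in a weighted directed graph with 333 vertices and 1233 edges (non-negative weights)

This problem is in P: Dijkstra's algorithm runs in O((V+E) log V).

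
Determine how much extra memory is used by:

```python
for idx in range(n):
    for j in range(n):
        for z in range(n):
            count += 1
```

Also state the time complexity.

Space complexity: O(1).
Only a constant amount of auxiliary storage is used; nothing grows with n.
Time complexity: O(n^3).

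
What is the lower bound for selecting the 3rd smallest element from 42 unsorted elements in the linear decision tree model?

Selecting the 3rd smallest of 42 elements requires Omega(n) comparisons. Every element must be compared at least once. The BFPRT algorithm achieves O(n), making this tight.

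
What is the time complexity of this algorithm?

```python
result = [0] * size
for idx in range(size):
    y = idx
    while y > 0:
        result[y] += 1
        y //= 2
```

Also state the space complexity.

Time complexity: O(n log n).
Space complexity: O(n).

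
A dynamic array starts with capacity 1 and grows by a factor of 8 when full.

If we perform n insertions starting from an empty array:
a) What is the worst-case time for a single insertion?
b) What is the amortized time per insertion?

(a) Worst-case single insertion: O(n) -- when the array is full at capacity c, the resize copies all c elements, and c can be Theta(n).
(b) Resizes happen at sizes 1, 8, 64, ... Total copy cost for n insertions: 1 + 8 + ... = O(n) (geometric series with ratio 1/8). Amortized cost per insertion: O(n)/n = O(1).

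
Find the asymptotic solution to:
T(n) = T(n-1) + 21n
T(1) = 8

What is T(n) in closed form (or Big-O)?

Unrolling: T(n) = 8 + 21*(2 + 3 + ... + n) = 8 + 21*(n(n+1)/2 - 1) = O(n^2).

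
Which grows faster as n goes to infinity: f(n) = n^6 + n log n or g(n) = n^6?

f(n) = n^6 + n log n and g(n) = n^6 are Theta of each other: the lower-order n log n term is o(n^6); both are Theta(n^6).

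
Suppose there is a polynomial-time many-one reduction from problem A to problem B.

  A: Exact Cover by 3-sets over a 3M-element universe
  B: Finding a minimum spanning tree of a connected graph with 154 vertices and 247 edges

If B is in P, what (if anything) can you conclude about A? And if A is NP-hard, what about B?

A poly-time reduction A <=_p B means any A-instance can be transformed to a B-instance in poly time.
If B is in P: compose the reduction with B's poly-time algorithm to solve A in poly time, so A is in P.
If A is NP-hard: every NP problem reduces to A, which reduces to B; composing reductions, every NP problem reduces to B, so B is NP-hard.
(Here in fact A is NP-complete and B is in P, so no such reduction is known -- its existence would imply P = NP; the analysis concerns only what the assumed reduction would or would not let you conclude.)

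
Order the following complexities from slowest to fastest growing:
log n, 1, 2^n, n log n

Ordered by growth rate: 1 < log n < n log n < 2^n.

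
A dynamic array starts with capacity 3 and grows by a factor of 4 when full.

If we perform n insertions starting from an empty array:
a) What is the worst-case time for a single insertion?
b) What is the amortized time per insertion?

(a) Worst-case single insertion: O(n) -- when the array is full at capacity c, the resize copies all c elements, and c can be Theta(n).
(b) Resizes happen at sizes 3, 12, 48, ... Total copy cost for n insertions: 3 + 12 + ... = O(n) (geometric series with ratio 1/4). Amortized cost per insertion: O(n)/n = O(1).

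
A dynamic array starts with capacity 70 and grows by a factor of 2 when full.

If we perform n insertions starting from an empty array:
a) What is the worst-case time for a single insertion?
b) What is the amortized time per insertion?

(a) Worst-case single insertion: O(n) -- when the array is full at capacity c, the resize copies all c elements, and c can be Theta(n).
(b) Resizes happen at sizes 70, 140, 280, ... Total copy cost for n insertions: 70 + 140 + ... = O(n) (geometric series with ratio 1/2). Amortized cost per insertion: O(n)/n = O(1).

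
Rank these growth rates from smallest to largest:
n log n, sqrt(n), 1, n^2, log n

Ordered by growth rate: 1 < log n < sqrt(n) < n log n < n^2.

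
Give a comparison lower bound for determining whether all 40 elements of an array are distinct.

In the algebraic decision-tree model, the YES region for element distinctness on 40 elements has 40! connected components (one per ordering). Ben-Or's theorem then gives a lower bound of Omega(log(n!)) = Omega(n log n).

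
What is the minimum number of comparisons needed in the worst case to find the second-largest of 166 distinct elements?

Lower bound: finding the max needs 166-1 comparisons. By the adversary weight-doubling argument, the max must personally win >= ceil(log_2(166)) = 8 comparisons; the 2nd-largest is among those 8 losers, needing 8-1 more comparisons. Total >= 166-1 + 8-1 = 172. A balanced knockout tournament achieves this.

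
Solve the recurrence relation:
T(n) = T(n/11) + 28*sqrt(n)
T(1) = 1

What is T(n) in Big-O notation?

Each level contributes sqrt(n/11^k). Geometric series with ratio 1/sqrt(11) < 1 sums to O(sqrt(n)).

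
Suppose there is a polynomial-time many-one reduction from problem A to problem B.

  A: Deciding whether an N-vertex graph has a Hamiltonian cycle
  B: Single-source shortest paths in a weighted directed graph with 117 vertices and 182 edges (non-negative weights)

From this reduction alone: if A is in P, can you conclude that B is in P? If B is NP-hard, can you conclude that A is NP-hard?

A poly-time reduction A <=_p B transfers tractability DOWN (B easy => A easy) and hardness UP (A hard => B hard), not the reverse.
From A in P, the reduction alone does NOT give B in P: any problem in P trivially reduces to SAT, yet SAT is not known to be in P.
From B NP-hard, the reduction alone does NOT give A NP-hard: again, easy problems reduce to hard ones.
(Here in fact A is NP-complete and B is in P, so no such reduction is known -- its existence would imply P = NP; the analysis concerns only what the assumed reduction would or would not let you conclude.)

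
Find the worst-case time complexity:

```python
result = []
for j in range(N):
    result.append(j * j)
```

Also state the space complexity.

Time complexity: O(n).
Space complexity: O(n).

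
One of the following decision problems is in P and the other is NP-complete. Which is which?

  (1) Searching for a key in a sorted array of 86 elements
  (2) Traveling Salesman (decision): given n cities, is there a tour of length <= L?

(1) is P: binary search runs in O(log n).
(2) is NP-complete: reduces from Hamiltonian Cycle.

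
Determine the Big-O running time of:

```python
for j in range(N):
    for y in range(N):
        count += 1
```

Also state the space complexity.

Time complexity: O(n^2).
Space complexity: O(1).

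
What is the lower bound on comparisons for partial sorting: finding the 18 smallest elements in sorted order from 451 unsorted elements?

Finding 18 smallest of 451 in sorted order: Omega(451) to identify the 18 smallest, plus Omega(18 log 18) to sort them. Total: Omega(n + k log k).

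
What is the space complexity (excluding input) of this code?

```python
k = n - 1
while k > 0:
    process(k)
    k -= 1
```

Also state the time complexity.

Space complexity: O(1).
Only a constant amount of auxiliary storage is used; nothing grows with n.
Time complexity: O(n).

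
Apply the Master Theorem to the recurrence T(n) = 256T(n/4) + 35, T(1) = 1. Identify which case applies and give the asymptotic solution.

a=256, b=4, f(n)=35.
log_4(256) = 4 > 0.
Since f(n) = O(n^0) is polynomially smaller than n^4, Case 1 applies.
T(n) = Theta(n^4).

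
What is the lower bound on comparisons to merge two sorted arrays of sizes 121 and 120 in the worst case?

Adversary: with |121 - 120| <= 1 the inputs can be fully interleaved so that every adjacent pair in the merged output comes from different arrays. Then each of the 240 adjacent pairs must be directly compared, or the algorithm cannot determine their relative order. Standard merge meets this bound.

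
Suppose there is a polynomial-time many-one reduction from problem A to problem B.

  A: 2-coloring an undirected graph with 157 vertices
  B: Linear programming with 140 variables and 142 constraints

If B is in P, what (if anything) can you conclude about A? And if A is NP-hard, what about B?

A poly-time reduction A <=_p B means any A-instance can be transformed to a B-instance in poly time.
If B is in P: compose the reduction with B's poly-time algorithm to solve A in poly time, so A is in P.
If A is NP-hard: every NP problem reduces to A, which reduces to B; composing reductions, every NP problem reduces to B, so B is NP-hard.
(Here in fact A is P and B is P.)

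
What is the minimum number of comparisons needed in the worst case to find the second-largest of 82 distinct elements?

Lower bound: finding the max needs 82-1 comparisons. By the adversary weight-doubling argument, the max must personally win >= ceil(log_2(82)) = 7 comparisons; the 2nd-largest is among those 7 losers, needing 7-1 more comparisons. Total >= 82-1 + 7-1 = 87. A balanced knockout tournament achieves this.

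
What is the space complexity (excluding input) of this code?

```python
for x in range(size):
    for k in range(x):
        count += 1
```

Space complexity: O(1).
Only a constant amount of auxiliary storage is used; nothing grows with n.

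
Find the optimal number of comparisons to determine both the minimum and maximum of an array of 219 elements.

Naive approach: 436 comparisons (218 for max + 218 for min).
Optimal: Compare elements in pairs first (floor(n/2) = 109 comparisons), then find max among winners and min among losers (109 comparisons each).
Total: ceil(3n/2) - 2 = 327 comparisons. An adversary argument shows this is also a lower bound.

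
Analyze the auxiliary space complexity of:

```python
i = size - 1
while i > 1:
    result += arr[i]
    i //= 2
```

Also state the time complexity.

Space complexity: O(1).
Only a constant amount of auxiliary storage is used; nothing grows with n.
Time complexity: O(log n).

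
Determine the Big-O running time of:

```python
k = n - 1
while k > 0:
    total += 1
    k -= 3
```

Time complexity: O(n).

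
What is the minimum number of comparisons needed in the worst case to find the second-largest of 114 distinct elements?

Lower bound: finding the max needs 114-1 comparisons. By the adversary weight-doubling argument, the max must personally win >= ceil(log_2(114)) = 7 comparisons; the 2nd-largest is among those 7 losers, needing 7-1 more comparisons. Total >= 114-1 + 7-1 = 119. A balanced knockout tournament achieves this.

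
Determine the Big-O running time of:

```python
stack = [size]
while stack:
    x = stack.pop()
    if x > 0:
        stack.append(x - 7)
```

Time complexity: O(n).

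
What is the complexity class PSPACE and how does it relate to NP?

PSPACE is the class of problems solvable with polynomial space. NP is a subset of PSPACE (a poly-space machine can enumerate all certificates). PSPACE-complete problems include QBF (quantified Boolean formulas) and generalized games. It is unknown whether NP = PSPACE.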